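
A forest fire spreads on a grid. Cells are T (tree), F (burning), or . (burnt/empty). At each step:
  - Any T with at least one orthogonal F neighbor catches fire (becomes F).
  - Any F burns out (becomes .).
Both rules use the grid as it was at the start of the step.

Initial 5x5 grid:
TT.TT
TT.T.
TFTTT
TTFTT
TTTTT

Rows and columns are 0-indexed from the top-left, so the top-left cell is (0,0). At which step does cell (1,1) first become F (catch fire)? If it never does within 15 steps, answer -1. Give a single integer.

Step 1: cell (1,1)='F' (+6 fires, +2 burnt)
  -> target ignites at step 1
Step 2: cell (1,1)='.' (+7 fires, +6 burnt)
Step 3: cell (1,1)='.' (+5 fires, +7 burnt)
Step 4: cell (1,1)='.' (+1 fires, +5 burnt)
Step 5: cell (1,1)='.' (+1 fires, +1 burnt)
Step 6: cell (1,1)='.' (+0 fires, +1 burnt)
  fire out at step 6

1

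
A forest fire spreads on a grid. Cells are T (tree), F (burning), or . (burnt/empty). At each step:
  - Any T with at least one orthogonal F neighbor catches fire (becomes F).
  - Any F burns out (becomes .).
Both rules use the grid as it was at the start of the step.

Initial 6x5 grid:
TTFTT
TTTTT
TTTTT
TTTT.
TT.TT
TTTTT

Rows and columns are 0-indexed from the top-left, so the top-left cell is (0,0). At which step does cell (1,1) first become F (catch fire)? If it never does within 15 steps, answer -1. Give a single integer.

Step 1: cell (1,1)='T' (+3 fires, +1 burnt)
Step 2: cell (1,1)='F' (+5 fires, +3 burnt)
  -> target ignites at step 2
Step 3: cell (1,1)='.' (+5 fires, +5 burnt)
Step 4: cell (1,1)='.' (+4 fires, +5 burnt)
Step 5: cell (1,1)='.' (+3 fires, +4 burnt)
Step 6: cell (1,1)='.' (+4 fires, +3 burnt)
Step 7: cell (1,1)='.' (+3 fires, +4 burnt)
Step 8: cell (1,1)='.' (+0 fires, +3 burnt)
  fire out at step 8

2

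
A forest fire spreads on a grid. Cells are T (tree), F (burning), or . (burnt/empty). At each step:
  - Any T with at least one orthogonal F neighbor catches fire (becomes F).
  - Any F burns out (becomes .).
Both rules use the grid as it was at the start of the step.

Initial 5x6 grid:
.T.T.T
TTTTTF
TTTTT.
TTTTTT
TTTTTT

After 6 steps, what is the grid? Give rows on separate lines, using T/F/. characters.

Step 1: 2 trees catch fire, 1 burn out
  .T.T.F
  TTTTF.
  TTTTT.
  TTTTTT
  TTTTTT
Step 2: 2 trees catch fire, 2 burn out
  .T.T..
  TTTF..
  TTTTF.
  TTTTTT
  TTTTTT
Step 3: 4 trees catch fire, 2 burn out
  .T.F..
  TTF...
  TTTF..
  TTTTFT
  TTTTTT
Step 4: 5 trees catch fire, 4 burn out
  .T....
  TF....
  TTF...
  TTTF.F
  TTTTFT
Step 5: 6 trees catch fire, 5 burn out
  .F....
  F.....
  TF....
  TTF...
  TTTF.F
Step 6: 3 trees catch fire, 6 burn out
  ......
  ......
  F.....
  TF....
  TTF...

......
......
F.....
TF....
TTF...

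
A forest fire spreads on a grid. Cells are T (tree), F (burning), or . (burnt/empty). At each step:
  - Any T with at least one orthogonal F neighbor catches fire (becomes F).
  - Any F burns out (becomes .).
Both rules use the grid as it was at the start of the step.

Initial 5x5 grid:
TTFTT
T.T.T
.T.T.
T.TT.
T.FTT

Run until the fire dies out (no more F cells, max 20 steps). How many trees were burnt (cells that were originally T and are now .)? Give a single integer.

Answer: 12

Derivation:
Step 1: +5 fires, +2 burnt (F count now 5)
Step 2: +4 fires, +5 burnt (F count now 4)
Step 3: +3 fires, +4 burnt (F count now 3)
Step 4: +0 fires, +3 burnt (F count now 0)
Fire out after step 4
Initially T: 15, now '.': 22
Total burnt (originally-T cells now '.'): 12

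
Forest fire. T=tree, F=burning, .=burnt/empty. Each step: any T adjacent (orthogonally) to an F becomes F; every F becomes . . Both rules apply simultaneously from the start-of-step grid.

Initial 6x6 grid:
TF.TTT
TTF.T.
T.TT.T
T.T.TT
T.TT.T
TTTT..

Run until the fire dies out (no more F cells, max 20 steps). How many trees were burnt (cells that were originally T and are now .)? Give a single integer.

Step 1: +3 fires, +2 burnt (F count now 3)
Step 2: +3 fires, +3 burnt (F count now 3)
Step 3: +2 fires, +3 burnt (F count now 2)
Step 4: +3 fires, +2 burnt (F count now 3)
Step 5: +3 fires, +3 burnt (F count now 3)
Step 6: +1 fires, +3 burnt (F count now 1)
Step 7: +0 fires, +1 burnt (F count now 0)
Fire out after step 7
Initially T: 23, now '.': 28
Total burnt (originally-T cells now '.'): 15

Answer: 15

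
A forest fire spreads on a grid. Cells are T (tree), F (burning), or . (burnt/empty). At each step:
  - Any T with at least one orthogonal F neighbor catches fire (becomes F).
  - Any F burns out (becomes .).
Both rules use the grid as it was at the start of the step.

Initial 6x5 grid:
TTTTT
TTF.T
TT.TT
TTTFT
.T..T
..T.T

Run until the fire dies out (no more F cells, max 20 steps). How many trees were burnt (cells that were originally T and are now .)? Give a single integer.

Answer: 19

Derivation:
Step 1: +5 fires, +2 burnt (F count now 5)
Step 2: +7 fires, +5 burnt (F count now 7)
Step 3: +7 fires, +7 burnt (F count now 7)
Step 4: +0 fires, +7 burnt (F count now 0)
Fire out after step 4
Initially T: 20, now '.': 29
Total burnt (originally-T cells now '.'): 19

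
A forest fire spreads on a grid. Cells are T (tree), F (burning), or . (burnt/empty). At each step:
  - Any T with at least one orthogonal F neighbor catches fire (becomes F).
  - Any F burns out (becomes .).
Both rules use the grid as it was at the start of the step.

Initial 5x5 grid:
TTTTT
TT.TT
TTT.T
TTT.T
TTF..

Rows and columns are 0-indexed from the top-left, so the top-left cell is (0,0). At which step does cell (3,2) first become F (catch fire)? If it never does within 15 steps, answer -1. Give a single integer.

Step 1: cell (3,2)='F' (+2 fires, +1 burnt)
  -> target ignites at step 1
Step 2: cell (3,2)='.' (+3 fires, +2 burnt)
Step 3: cell (3,2)='.' (+2 fires, +3 burnt)
Step 4: cell (3,2)='.' (+2 fires, +2 burnt)
Step 5: cell (3,2)='.' (+2 fires, +2 burnt)
Step 6: cell (3,2)='.' (+2 fires, +2 burnt)
Step 7: cell (3,2)='.' (+1 fires, +2 burnt)
Step 8: cell (3,2)='.' (+2 fires, +1 burnt)
Step 9: cell (3,2)='.' (+1 fires, +2 burnt)
Step 10: cell (3,2)='.' (+1 fires, +1 burnt)
Step 11: cell (3,2)='.' (+1 fires, +1 burnt)
Step 12: cell (3,2)='.' (+0 fires, +1 burnt)
  fire out at step 12

1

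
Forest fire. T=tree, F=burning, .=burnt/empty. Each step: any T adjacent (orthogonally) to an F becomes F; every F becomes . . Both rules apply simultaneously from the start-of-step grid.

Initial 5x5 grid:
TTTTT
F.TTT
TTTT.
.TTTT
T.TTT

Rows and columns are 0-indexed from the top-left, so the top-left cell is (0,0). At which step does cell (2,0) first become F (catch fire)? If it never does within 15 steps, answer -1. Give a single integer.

Step 1: cell (2,0)='F' (+2 fires, +1 burnt)
  -> target ignites at step 1
Step 2: cell (2,0)='.' (+2 fires, +2 burnt)
Step 3: cell (2,0)='.' (+3 fires, +2 burnt)
Step 4: cell (2,0)='.' (+4 fires, +3 burnt)
Step 5: cell (2,0)='.' (+4 fires, +4 burnt)
Step 6: cell (2,0)='.' (+3 fires, +4 burnt)
Step 7: cell (2,0)='.' (+1 fires, +3 burnt)
Step 8: cell (2,0)='.' (+0 fires, +1 burnt)
  fire out at step 8

1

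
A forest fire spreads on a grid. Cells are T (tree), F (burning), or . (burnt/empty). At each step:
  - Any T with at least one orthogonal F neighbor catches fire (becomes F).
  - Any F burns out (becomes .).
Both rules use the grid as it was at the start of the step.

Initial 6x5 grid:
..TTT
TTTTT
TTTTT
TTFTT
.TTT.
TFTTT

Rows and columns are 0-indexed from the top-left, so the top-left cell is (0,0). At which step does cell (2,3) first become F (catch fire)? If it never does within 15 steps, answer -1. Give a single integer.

Step 1: cell (2,3)='T' (+7 fires, +2 burnt)
Step 2: cell (2,3)='F' (+7 fires, +7 burnt)
  -> target ignites at step 2
Step 3: cell (2,3)='.' (+6 fires, +7 burnt)
Step 4: cell (2,3)='.' (+3 fires, +6 burnt)
Step 5: cell (2,3)='.' (+1 fires, +3 burnt)
Step 6: cell (2,3)='.' (+0 fires, +1 burnt)
  fire out at step 6

2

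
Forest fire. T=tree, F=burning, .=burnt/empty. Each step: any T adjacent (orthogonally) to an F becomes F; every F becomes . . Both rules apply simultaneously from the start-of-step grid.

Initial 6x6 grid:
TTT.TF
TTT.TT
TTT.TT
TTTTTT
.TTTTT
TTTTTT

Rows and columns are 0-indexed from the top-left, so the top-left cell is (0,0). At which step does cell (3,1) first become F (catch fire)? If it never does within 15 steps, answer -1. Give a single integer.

Step 1: cell (3,1)='T' (+2 fires, +1 burnt)
Step 2: cell (3,1)='T' (+2 fires, +2 burnt)
Step 3: cell (3,1)='T' (+2 fires, +2 burnt)
Step 4: cell (3,1)='T' (+2 fires, +2 burnt)
Step 5: cell (3,1)='T' (+3 fires, +2 burnt)
Step 6: cell (3,1)='T' (+3 fires, +3 burnt)
Step 7: cell (3,1)='F' (+4 fires, +3 burnt)
  -> target ignites at step 7
Step 8: cell (3,1)='.' (+5 fires, +4 burnt)
Step 9: cell (3,1)='.' (+4 fires, +5 burnt)
Step 10: cell (3,1)='.' (+3 fires, +4 burnt)
Step 11: cell (3,1)='.' (+1 fires, +3 burnt)
Step 12: cell (3,1)='.' (+0 fires, +1 burnt)
  fire out at step 12

7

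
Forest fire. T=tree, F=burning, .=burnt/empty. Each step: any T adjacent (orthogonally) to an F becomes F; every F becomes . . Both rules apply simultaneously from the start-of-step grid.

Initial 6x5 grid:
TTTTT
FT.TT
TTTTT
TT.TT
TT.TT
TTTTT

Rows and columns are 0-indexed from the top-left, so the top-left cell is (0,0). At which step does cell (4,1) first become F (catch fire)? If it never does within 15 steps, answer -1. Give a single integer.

Step 1: cell (4,1)='T' (+3 fires, +1 burnt)
Step 2: cell (4,1)='T' (+3 fires, +3 burnt)
Step 3: cell (4,1)='T' (+4 fires, +3 burnt)
Step 4: cell (4,1)='F' (+4 fires, +4 burnt)
  -> target ignites at step 4
Step 5: cell (4,1)='.' (+5 fires, +4 burnt)
Step 6: cell (4,1)='.' (+4 fires, +5 burnt)
Step 7: cell (4,1)='.' (+2 fires, +4 burnt)
Step 8: cell (4,1)='.' (+1 fires, +2 burnt)
Step 9: cell (4,1)='.' (+0 fires, +1 burnt)
  fire out at step 9

4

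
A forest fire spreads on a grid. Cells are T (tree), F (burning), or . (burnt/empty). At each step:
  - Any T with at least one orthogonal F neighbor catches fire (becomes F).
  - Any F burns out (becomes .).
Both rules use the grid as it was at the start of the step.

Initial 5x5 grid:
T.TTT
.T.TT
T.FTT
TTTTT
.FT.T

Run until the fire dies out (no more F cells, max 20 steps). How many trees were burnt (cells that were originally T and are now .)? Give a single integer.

Step 1: +4 fires, +2 burnt (F count now 4)
Step 2: +4 fires, +4 burnt (F count now 4)
Step 3: +4 fires, +4 burnt (F count now 4)
Step 4: +3 fires, +4 burnt (F count now 3)
Step 5: +0 fires, +3 burnt (F count now 0)
Fire out after step 5
Initially T: 17, now '.': 23
Total burnt (originally-T cells now '.'): 15

Answer: 15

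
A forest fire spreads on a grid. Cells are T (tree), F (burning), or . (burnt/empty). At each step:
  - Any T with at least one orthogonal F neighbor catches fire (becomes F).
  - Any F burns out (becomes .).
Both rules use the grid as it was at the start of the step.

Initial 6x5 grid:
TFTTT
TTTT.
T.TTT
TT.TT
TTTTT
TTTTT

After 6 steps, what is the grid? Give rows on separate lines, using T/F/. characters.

Step 1: 3 trees catch fire, 1 burn out
  F.FTT
  TFTT.
  T.TTT
  TT.TT
  TTTTT
  TTTTT
Step 2: 3 trees catch fire, 3 burn out
  ...FT
  F.FT.
  T.TTT
  TT.TT
  TTTTT
  TTTTT
Step 3: 4 trees catch fire, 3 burn out
  ....F
  ...F.
  F.FTT
  TT.TT
  TTTTT
  TTTTT
Step 4: 2 trees catch fire, 4 burn out
  .....
  .....
  ...FT
  FT.TT
  TTTTT
  TTTTT
Step 5: 4 trees catch fire, 2 burn out
  .....
  .....
  ....F
  .F.FT
  FTTTT
  TTTTT
Step 6: 4 trees catch fire, 4 burn out
  .....
  .....
  .....
  ....F
  .FTFT
  FTTTT

.....
.....
.....
....F
.FTFT
FTTTT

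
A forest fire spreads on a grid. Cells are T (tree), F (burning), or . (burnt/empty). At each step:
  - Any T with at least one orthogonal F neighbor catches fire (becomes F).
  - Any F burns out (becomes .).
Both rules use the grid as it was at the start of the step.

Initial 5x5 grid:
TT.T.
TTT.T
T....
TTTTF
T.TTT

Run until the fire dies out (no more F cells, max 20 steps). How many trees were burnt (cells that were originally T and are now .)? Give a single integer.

Answer: 14

Derivation:
Step 1: +2 fires, +1 burnt (F count now 2)
Step 2: +2 fires, +2 burnt (F count now 2)
Step 3: +2 fires, +2 burnt (F count now 2)
Step 4: +1 fires, +2 burnt (F count now 1)
Step 5: +2 fires, +1 burnt (F count now 2)
Step 6: +1 fires, +2 burnt (F count now 1)
Step 7: +2 fires, +1 burnt (F count now 2)
Step 8: +2 fires, +2 burnt (F count now 2)
Step 9: +0 fires, +2 burnt (F count now 0)
Fire out after step 9
Initially T: 16, now '.': 23
Total burnt (originally-T cells now '.'): 14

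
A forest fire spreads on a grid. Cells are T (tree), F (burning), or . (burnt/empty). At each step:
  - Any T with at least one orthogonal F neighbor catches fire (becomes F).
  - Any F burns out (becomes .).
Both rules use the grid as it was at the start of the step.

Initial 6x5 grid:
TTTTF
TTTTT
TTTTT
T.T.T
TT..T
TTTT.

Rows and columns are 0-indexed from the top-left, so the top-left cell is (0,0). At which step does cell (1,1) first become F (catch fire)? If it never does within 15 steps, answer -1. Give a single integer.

Step 1: cell (1,1)='T' (+2 fires, +1 burnt)
Step 2: cell (1,1)='T' (+3 fires, +2 burnt)
Step 3: cell (1,1)='T' (+4 fires, +3 burnt)
Step 4: cell (1,1)='F' (+4 fires, +4 burnt)
  -> target ignites at step 4
Step 5: cell (1,1)='.' (+3 fires, +4 burnt)
Step 6: cell (1,1)='.' (+1 fires, +3 burnt)
Step 7: cell (1,1)='.' (+1 fires, +1 burnt)
Step 8: cell (1,1)='.' (+1 fires, +1 burnt)
Step 9: cell (1,1)='.' (+2 fires, +1 burnt)
Step 10: cell (1,1)='.' (+1 fires, +2 burnt)
Step 11: cell (1,1)='.' (+1 fires, +1 burnt)
Step 12: cell (1,1)='.' (+1 fires, +1 burnt)
Step 13: cell (1,1)='.' (+0 fires, +1 burnt)
  fire out at step 13

4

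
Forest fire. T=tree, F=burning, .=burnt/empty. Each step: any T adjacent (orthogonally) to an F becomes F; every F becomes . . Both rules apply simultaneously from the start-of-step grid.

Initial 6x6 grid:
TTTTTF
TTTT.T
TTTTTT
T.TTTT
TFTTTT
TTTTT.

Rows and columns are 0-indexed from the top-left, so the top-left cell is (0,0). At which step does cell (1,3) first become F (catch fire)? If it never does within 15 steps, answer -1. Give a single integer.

Step 1: cell (1,3)='T' (+5 fires, +2 burnt)
Step 2: cell (1,3)='T' (+7 fires, +5 burnt)
Step 3: cell (1,3)='F' (+9 fires, +7 burnt)
  -> target ignites at step 3
Step 4: cell (1,3)='.' (+8 fires, +9 burnt)
Step 5: cell (1,3)='.' (+2 fires, +8 burnt)
Step 6: cell (1,3)='.' (+0 fires, +2 burnt)
  fire out at step 6

3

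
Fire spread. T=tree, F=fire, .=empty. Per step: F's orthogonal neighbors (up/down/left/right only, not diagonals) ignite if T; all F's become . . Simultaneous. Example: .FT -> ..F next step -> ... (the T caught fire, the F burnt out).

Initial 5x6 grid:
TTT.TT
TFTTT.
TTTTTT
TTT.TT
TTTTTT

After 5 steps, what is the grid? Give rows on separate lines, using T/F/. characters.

Step 1: 4 trees catch fire, 1 burn out
  TFT.TT
  F.FTT.
  TFTTTT
  TTT.TT
  TTTTTT
Step 2: 6 trees catch fire, 4 burn out
  F.F.TT
  ...FT.
  F.FTTT
  TFT.TT
  TTTTTT
Step 3: 5 trees catch fire, 6 burn out
  ....TT
  ....F.
  ...FTT
  F.F.TT
  TFTTTT
Step 4: 4 trees catch fire, 5 burn out
  ....FT
  ......
  ....FT
  ....TT
  F.FTTT
Step 5: 4 trees catch fire, 4 burn out
  .....F
  ......
  .....F
  ....FT
  ...FTT

.....F
......
.....F
....FT
...FTT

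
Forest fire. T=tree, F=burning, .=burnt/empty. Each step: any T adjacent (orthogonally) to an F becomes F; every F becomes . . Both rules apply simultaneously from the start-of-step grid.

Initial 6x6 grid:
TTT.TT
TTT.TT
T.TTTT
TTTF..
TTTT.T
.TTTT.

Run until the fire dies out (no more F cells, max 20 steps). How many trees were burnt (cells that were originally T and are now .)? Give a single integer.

Step 1: +3 fires, +1 burnt (F count now 3)
Step 2: +5 fires, +3 burnt (F count now 5)
Step 3: +7 fires, +5 burnt (F count now 7)
Step 4: +7 fires, +7 burnt (F count now 7)
Step 5: +3 fires, +7 burnt (F count now 3)
Step 6: +1 fires, +3 burnt (F count now 1)
Step 7: +0 fires, +1 burnt (F count now 0)
Fire out after step 7
Initially T: 27, now '.': 35
Total burnt (originally-T cells now '.'): 26

Answer: 26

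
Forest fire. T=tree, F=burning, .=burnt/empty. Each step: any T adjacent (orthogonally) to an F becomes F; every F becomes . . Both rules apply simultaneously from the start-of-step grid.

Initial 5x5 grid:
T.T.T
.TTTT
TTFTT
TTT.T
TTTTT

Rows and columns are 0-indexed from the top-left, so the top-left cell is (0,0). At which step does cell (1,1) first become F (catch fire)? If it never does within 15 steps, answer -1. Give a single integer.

Step 1: cell (1,1)='T' (+4 fires, +1 burnt)
Step 2: cell (1,1)='F' (+7 fires, +4 burnt)
  -> target ignites at step 2
Step 3: cell (1,1)='.' (+5 fires, +7 burnt)
Step 4: cell (1,1)='.' (+3 fires, +5 burnt)
Step 5: cell (1,1)='.' (+0 fires, +3 burnt)
  fire out at step 5

2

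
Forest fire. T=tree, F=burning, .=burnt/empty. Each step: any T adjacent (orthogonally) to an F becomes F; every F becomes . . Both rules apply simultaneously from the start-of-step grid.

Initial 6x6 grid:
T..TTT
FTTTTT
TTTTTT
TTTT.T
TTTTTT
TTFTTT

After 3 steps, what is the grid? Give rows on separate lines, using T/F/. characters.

Step 1: 6 trees catch fire, 2 burn out
  F..TTT
  .FTTTT
  FTTTTT
  TTTT.T
  TTFTTT
  TF.FTT
Step 2: 8 trees catch fire, 6 burn out
  ...TTT
  ..FTTT
  .FTTTT
  FTFT.T
  TF.FTT
  F...FT
Step 3: 7 trees catch fire, 8 burn out
  ...TTT
  ...FTT
  ..FTTT
  .F.F.T
  F...FT
  .....F

...TTT
...FTT
..FTTT
.F.F.T
F...FT
.....F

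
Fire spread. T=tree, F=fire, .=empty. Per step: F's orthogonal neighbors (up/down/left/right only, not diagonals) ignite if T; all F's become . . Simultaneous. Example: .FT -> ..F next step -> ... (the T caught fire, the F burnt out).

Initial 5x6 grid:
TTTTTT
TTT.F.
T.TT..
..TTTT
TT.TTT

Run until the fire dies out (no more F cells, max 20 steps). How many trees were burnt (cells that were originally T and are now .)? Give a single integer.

Answer: 19

Derivation:
Step 1: +1 fires, +1 burnt (F count now 1)
Step 2: +2 fires, +1 burnt (F count now 2)
Step 3: +1 fires, +2 burnt (F count now 1)
Step 4: +2 fires, +1 burnt (F count now 2)
Step 5: +3 fires, +2 burnt (F count now 3)
Step 6: +3 fires, +3 burnt (F count now 3)
Step 7: +2 fires, +3 burnt (F count now 2)
Step 8: +2 fires, +2 burnt (F count now 2)
Step 9: +2 fires, +2 burnt (F count now 2)
Step 10: +1 fires, +2 burnt (F count now 1)
Step 11: +0 fires, +1 burnt (F count now 0)
Fire out after step 11
Initially T: 21, now '.': 28
Total burnt (originally-T cells now '.'): 19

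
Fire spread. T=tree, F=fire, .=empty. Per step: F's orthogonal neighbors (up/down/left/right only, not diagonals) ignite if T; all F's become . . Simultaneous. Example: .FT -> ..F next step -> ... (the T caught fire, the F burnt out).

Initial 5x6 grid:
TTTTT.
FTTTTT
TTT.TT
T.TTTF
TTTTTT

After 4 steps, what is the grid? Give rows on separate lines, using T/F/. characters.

Step 1: 6 trees catch fire, 2 burn out
  FTTTT.
  .FTTTT
  FTT.TF
  T.TTF.
  TTTTTF
Step 2: 8 trees catch fire, 6 burn out
  .FTTT.
  ..FTTF
  .FT.F.
  F.TF..
  TTTTF.
Step 3: 7 trees catch fire, 8 burn out
  ..FTT.
  ...FF.
  ..F...
  ..F...
  FTTF..
Step 4: 4 trees catch fire, 7 burn out
  ...FF.
  ......
  ......
  ......
  .FF...

...FF.
......
......
......
.FF...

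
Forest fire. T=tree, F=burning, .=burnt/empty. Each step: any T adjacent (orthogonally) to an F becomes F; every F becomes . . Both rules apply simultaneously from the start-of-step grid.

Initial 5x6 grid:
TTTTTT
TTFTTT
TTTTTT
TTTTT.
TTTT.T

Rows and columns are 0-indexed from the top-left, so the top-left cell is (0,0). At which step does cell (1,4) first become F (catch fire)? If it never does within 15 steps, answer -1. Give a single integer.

Step 1: cell (1,4)='T' (+4 fires, +1 burnt)
Step 2: cell (1,4)='F' (+7 fires, +4 burnt)
  -> target ignites at step 2
Step 3: cell (1,4)='.' (+8 fires, +7 burnt)
Step 4: cell (1,4)='.' (+6 fires, +8 burnt)
Step 5: cell (1,4)='.' (+1 fires, +6 burnt)
Step 6: cell (1,4)='.' (+0 fires, +1 burnt)
  fire out at step 6

2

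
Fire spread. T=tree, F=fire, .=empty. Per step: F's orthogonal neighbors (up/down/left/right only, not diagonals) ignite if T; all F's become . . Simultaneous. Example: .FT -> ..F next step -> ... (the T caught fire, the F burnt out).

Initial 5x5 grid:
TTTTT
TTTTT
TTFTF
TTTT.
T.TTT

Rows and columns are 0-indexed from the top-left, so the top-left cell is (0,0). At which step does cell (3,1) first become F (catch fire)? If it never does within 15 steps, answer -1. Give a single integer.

Step 1: cell (3,1)='T' (+5 fires, +2 burnt)
Step 2: cell (3,1)='F' (+8 fires, +5 burnt)
  -> target ignites at step 2
Step 3: cell (3,1)='.' (+5 fires, +8 burnt)
Step 4: cell (3,1)='.' (+3 fires, +5 burnt)
Step 5: cell (3,1)='.' (+0 fires, +3 burnt)
  fire out at step 5

2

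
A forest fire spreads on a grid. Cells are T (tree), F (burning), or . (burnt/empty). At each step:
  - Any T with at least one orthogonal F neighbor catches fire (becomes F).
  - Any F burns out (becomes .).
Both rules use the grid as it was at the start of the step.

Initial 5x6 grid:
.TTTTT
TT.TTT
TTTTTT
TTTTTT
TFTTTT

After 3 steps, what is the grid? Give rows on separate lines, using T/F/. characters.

Step 1: 3 trees catch fire, 1 burn out
  .TTTTT
  TT.TTT
  TTTTTT
  TFTTTT
  F.FTTT
Step 2: 4 trees catch fire, 3 burn out
  .TTTTT
  TT.TTT
  TFTTTT
  F.FTTT
  ...FTT
Step 3: 5 trees catch fire, 4 burn out
  .TTTTT
  TF.TTT
  F.FTTT
  ...FTT
  ....FT

.TTTTT
TF.TTT
F.FTTT
...FTT
....FT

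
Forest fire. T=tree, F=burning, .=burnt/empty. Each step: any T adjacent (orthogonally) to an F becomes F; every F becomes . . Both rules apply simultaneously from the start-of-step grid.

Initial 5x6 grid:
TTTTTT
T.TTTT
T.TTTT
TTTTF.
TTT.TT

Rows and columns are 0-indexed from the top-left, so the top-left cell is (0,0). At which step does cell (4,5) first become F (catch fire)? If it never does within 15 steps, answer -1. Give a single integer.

Step 1: cell (4,5)='T' (+3 fires, +1 burnt)
Step 2: cell (4,5)='F' (+5 fires, +3 burnt)
  -> target ignites at step 2
Step 3: cell (4,5)='.' (+6 fires, +5 burnt)
Step 4: cell (4,5)='.' (+5 fires, +6 burnt)
Step 5: cell (4,5)='.' (+3 fires, +5 burnt)
Step 6: cell (4,5)='.' (+2 fires, +3 burnt)
Step 7: cell (4,5)='.' (+1 fires, +2 burnt)
Step 8: cell (4,5)='.' (+0 fires, +1 burnt)
  fire out at step 8

2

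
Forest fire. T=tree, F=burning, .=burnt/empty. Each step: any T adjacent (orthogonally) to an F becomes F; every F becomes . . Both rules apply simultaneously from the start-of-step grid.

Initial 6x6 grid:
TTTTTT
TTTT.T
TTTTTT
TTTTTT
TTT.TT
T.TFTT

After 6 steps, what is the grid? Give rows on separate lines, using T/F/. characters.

Step 1: 2 trees catch fire, 1 burn out
  TTTTTT
  TTTT.T
  TTTTTT
  TTTTTT
  TTT.TT
  T.F.FT
Step 2: 3 trees catch fire, 2 burn out
  TTTTTT
  TTTT.T
  TTTTTT
  TTTTTT
  TTF.FT
  T....F
Step 3: 4 trees catch fire, 3 burn out
  TTTTTT
  TTTT.T
  TTTTTT
  TTFTFT
  TF...F
  T.....
Step 4: 6 trees catch fire, 4 burn out
  TTTTTT
  TTTT.T
  TTFTFT
  TF.F.F
  F.....
  T.....
Step 5: 6 trees catch fire, 6 burn out
  TTTTTT
  TTFT.T
  TF.F.F
  F.....
  ......
  F.....
Step 6: 5 trees catch fire, 6 burn out
  TTFTTT
  TF.F.F
  F.....
  ......
  ......
  ......

TTFTTT
TF.F.F
F.....
......
......
......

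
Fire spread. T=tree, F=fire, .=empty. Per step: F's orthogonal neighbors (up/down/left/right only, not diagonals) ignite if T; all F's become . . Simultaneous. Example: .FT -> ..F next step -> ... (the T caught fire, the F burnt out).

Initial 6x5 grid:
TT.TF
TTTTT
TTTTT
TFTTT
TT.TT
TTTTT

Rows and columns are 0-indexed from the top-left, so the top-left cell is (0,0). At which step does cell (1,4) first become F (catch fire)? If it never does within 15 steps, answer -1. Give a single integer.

Step 1: cell (1,4)='F' (+6 fires, +2 burnt)
  -> target ignites at step 1
Step 2: cell (1,4)='.' (+8 fires, +6 burnt)
Step 3: cell (1,4)='.' (+8 fires, +8 burnt)
Step 4: cell (1,4)='.' (+3 fires, +8 burnt)
Step 5: cell (1,4)='.' (+1 fires, +3 burnt)
Step 6: cell (1,4)='.' (+0 fires, +1 burnt)
  fire out at step 6

1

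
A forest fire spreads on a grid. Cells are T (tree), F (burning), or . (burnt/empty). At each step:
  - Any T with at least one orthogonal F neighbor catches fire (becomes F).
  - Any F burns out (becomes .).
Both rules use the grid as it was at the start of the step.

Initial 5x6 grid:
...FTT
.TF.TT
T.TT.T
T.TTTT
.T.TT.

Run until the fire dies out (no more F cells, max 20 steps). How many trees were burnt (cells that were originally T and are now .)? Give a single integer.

Answer: 14

Derivation:
Step 1: +3 fires, +2 burnt (F count now 3)
Step 2: +4 fires, +3 burnt (F count now 4)
Step 3: +2 fires, +4 burnt (F count now 2)
Step 4: +3 fires, +2 burnt (F count now 3)
Step 5: +2 fires, +3 burnt (F count now 2)
Step 6: +0 fires, +2 burnt (F count now 0)
Fire out after step 6
Initially T: 17, now '.': 27
Total burnt (originally-T cells now '.'): 14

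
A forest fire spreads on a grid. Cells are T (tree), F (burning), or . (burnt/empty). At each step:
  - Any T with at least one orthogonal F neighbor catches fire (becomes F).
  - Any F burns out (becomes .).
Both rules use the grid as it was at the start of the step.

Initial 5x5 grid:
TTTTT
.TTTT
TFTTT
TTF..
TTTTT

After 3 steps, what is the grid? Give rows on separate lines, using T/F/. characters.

Step 1: 5 trees catch fire, 2 burn out
  TTTTT
  .FTTT
  F.FTT
  TF...
  TTFTT
Step 2: 6 trees catch fire, 5 burn out
  TFTTT
  ..FTT
  ...FT
  F....
  TF.FT
Step 3: 6 trees catch fire, 6 burn out
  F.FTT
  ...FT
  ....F
  .....
  F...F

F.FTT
...FT
....F
.....
F...F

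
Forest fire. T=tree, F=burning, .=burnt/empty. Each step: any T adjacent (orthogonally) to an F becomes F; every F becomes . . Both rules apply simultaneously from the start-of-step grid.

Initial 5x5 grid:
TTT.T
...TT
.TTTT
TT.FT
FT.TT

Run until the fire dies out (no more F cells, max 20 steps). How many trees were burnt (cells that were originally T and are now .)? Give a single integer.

Answer: 13

Derivation:
Step 1: +5 fires, +2 burnt (F count now 5)
Step 2: +5 fires, +5 burnt (F count now 5)
Step 3: +2 fires, +5 burnt (F count now 2)
Step 4: +1 fires, +2 burnt (F count now 1)
Step 5: +0 fires, +1 burnt (F count now 0)
Fire out after step 5
Initially T: 16, now '.': 22
Total burnt (originally-T cells now '.'): 13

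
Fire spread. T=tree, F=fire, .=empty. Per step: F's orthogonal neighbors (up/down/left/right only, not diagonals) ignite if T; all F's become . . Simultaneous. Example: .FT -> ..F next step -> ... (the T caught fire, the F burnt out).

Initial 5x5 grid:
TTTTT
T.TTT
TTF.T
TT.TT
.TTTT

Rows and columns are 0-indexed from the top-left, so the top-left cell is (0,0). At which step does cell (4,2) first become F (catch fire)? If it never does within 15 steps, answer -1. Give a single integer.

Step 1: cell (4,2)='T' (+2 fires, +1 burnt)
Step 2: cell (4,2)='T' (+4 fires, +2 burnt)
Step 3: cell (4,2)='T' (+6 fires, +4 burnt)
Step 4: cell (4,2)='F' (+4 fires, +6 burnt)
  -> target ignites at step 4
Step 5: cell (4,2)='.' (+2 fires, +4 burnt)
Step 6: cell (4,2)='.' (+2 fires, +2 burnt)
Step 7: cell (4,2)='.' (+0 fires, +2 burnt)
  fire out at step 7

4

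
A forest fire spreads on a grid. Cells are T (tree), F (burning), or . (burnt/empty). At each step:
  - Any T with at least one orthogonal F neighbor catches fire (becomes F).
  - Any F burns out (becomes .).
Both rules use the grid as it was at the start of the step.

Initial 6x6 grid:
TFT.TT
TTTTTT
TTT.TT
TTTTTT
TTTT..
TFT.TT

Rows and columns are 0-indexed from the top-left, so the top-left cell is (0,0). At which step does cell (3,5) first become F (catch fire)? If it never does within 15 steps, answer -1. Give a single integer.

Step 1: cell (3,5)='T' (+6 fires, +2 burnt)
Step 2: cell (3,5)='T' (+6 fires, +6 burnt)
Step 3: cell (3,5)='T' (+6 fires, +6 burnt)
Step 4: cell (3,5)='T' (+2 fires, +6 burnt)
Step 5: cell (3,5)='T' (+4 fires, +2 burnt)
Step 6: cell (3,5)='F' (+3 fires, +4 burnt)
  -> target ignites at step 6
Step 7: cell (3,5)='.' (+0 fires, +3 burnt)
  fire out at step 7

6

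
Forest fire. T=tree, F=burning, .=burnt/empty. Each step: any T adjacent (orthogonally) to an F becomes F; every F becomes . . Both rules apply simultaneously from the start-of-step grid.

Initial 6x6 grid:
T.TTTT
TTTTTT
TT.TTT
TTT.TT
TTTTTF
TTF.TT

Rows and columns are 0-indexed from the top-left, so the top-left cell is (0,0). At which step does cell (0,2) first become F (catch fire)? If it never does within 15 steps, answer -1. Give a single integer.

Step 1: cell (0,2)='T' (+5 fires, +2 burnt)
Step 2: cell (0,2)='T' (+7 fires, +5 burnt)
Step 3: cell (0,2)='T' (+4 fires, +7 burnt)
Step 4: cell (0,2)='T' (+5 fires, +4 burnt)
Step 5: cell (0,2)='T' (+4 fires, +5 burnt)
Step 6: cell (0,2)='T' (+3 fires, +4 burnt)
Step 7: cell (0,2)='F' (+2 fires, +3 burnt)
  -> target ignites at step 7
Step 8: cell (0,2)='.' (+0 fires, +2 burnt)
  fire out at step 8

7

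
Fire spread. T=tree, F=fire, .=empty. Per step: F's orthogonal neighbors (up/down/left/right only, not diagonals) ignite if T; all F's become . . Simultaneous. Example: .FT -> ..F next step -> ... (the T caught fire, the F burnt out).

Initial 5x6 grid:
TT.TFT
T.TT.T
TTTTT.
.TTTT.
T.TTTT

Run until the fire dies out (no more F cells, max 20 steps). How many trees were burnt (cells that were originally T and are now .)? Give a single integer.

Step 1: +2 fires, +1 burnt (F count now 2)
Step 2: +2 fires, +2 burnt (F count now 2)
Step 3: +2 fires, +2 burnt (F count now 2)
Step 4: +3 fires, +2 burnt (F count now 3)
Step 5: +4 fires, +3 burnt (F count now 4)
Step 6: +4 fires, +4 burnt (F count now 4)
Step 7: +2 fires, +4 burnt (F count now 2)
Step 8: +1 fires, +2 burnt (F count now 1)
Step 9: +1 fires, +1 burnt (F count now 1)
Step 10: +0 fires, +1 burnt (F count now 0)
Fire out after step 10
Initially T: 22, now '.': 29
Total burnt (originally-T cells now '.'): 21

Answer: 21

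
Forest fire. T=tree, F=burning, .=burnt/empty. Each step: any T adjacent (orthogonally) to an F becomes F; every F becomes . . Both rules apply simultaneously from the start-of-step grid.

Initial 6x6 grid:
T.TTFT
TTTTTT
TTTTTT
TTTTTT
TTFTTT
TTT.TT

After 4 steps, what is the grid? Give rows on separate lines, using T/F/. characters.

Step 1: 7 trees catch fire, 2 burn out
  T.TF.F
  TTTTFT
  TTTTTT
  TTFTTT
  TF.FTT
  TTF.TT
Step 2: 10 trees catch fire, 7 burn out
  T.F...
  TTTF.F
  TTFTFT
  TF.FTT
  F...FT
  TF..TT
Step 3: 9 trees catch fire, 10 burn out
  T.....
  TTF...
  TF.F.F
  F...FT
  .....F
  F...FT
Step 4: 4 trees catch fire, 9 burn out
  T.....
  TF....
  F.....
  .....F
  ......
  .....F

T.....
TF....
F.....
.....F
......
.....F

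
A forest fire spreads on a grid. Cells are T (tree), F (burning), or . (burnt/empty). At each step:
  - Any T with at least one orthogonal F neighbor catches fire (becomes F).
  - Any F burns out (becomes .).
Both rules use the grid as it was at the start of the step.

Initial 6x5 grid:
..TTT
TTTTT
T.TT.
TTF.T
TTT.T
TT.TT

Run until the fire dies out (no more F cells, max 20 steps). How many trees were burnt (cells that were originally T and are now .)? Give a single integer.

Step 1: +3 fires, +1 burnt (F count now 3)
Step 2: +4 fires, +3 burnt (F count now 4)
Step 3: +6 fires, +4 burnt (F count now 6)
Step 4: +4 fires, +6 burnt (F count now 4)
Step 5: +1 fires, +4 burnt (F count now 1)
Step 6: +0 fires, +1 burnt (F count now 0)
Fire out after step 6
Initially T: 22, now '.': 26
Total burnt (originally-T cells now '.'): 18

Answer: 18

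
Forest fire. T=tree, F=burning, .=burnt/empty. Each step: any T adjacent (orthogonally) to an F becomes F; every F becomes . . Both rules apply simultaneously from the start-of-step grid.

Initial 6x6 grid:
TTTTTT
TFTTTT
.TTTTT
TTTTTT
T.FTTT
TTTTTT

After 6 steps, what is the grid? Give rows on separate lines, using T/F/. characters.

Step 1: 7 trees catch fire, 2 burn out
  TFTTTT
  F.FTTT
  .FTTTT
  TTFTTT
  T..FTT
  TTFTTT
Step 2: 9 trees catch fire, 7 burn out
  F.FTTT
  ...FTT
  ..FTTT
  TF.FTT
  T...FT
  TF.FTT
Step 3: 8 trees catch fire, 9 burn out
  ...FTT
  ....FT
  ...FTT
  F...FT
  T....F
  F...FT
Step 4: 6 trees catch fire, 8 burn out
  ....FT
  .....F
  ....FT
  .....F
  F.....
  .....F
Step 5: 2 trees catch fire, 6 burn out
  .....F
  ......
  .....F
  ......
  ......
  ......
Step 6: 0 trees catch fire, 2 burn out
  ......
  ......
  ......
  ......
  ......
  ......

......
......
......
......
......
......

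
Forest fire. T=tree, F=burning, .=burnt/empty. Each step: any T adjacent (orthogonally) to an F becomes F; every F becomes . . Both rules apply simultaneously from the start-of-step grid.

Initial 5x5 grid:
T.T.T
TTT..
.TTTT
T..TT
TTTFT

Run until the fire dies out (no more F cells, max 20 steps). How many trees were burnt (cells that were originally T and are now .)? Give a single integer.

Step 1: +3 fires, +1 burnt (F count now 3)
Step 2: +3 fires, +3 burnt (F count now 3)
Step 3: +3 fires, +3 burnt (F count now 3)
Step 4: +3 fires, +3 burnt (F count now 3)
Step 5: +2 fires, +3 burnt (F count now 2)
Step 6: +1 fires, +2 burnt (F count now 1)
Step 7: +1 fires, +1 burnt (F count now 1)
Step 8: +0 fires, +1 burnt (F count now 0)
Fire out after step 8
Initially T: 17, now '.': 24
Total burnt (originally-T cells now '.'): 16

Answer: 16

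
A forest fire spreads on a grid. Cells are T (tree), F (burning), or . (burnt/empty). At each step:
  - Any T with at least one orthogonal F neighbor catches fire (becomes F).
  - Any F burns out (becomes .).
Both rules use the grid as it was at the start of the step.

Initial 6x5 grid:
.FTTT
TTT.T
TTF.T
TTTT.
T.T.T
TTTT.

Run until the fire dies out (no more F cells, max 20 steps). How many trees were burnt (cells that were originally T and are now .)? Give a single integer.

Answer: 20

Derivation:
Step 1: +5 fires, +2 burnt (F count now 5)
Step 2: +6 fires, +5 burnt (F count now 6)
Step 3: +3 fires, +6 burnt (F count now 3)
Step 4: +4 fires, +3 burnt (F count now 4)
Step 5: +2 fires, +4 burnt (F count now 2)
Step 6: +0 fires, +2 burnt (F count now 0)
Fire out after step 6
Initially T: 21, now '.': 29
Total burnt (originally-T cells now '.'): 20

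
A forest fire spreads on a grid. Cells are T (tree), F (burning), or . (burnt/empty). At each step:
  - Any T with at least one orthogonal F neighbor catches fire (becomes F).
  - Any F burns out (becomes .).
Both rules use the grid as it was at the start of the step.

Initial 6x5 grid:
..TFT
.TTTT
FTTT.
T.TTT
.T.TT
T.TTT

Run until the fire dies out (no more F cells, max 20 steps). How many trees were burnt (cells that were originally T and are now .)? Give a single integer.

Answer: 18

Derivation:
Step 1: +5 fires, +2 burnt (F count now 5)
Step 2: +5 fires, +5 burnt (F count now 5)
Step 3: +2 fires, +5 burnt (F count now 2)
Step 4: +2 fires, +2 burnt (F count now 2)
Step 5: +2 fires, +2 burnt (F count now 2)
Step 6: +2 fires, +2 burnt (F count now 2)
Step 7: +0 fires, +2 burnt (F count now 0)
Fire out after step 7
Initially T: 20, now '.': 28
Total burnt (originally-T cells now '.'): 18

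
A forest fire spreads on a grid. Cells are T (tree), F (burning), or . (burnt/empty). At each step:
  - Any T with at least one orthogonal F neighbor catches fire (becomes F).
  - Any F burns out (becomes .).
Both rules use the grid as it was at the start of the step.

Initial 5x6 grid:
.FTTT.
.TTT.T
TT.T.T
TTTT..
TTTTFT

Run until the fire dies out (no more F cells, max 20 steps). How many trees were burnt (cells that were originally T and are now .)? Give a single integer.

Answer: 18

Derivation:
Step 1: +4 fires, +2 burnt (F count now 4)
Step 2: +5 fires, +4 burnt (F count now 5)
Step 3: +7 fires, +5 burnt (F count now 7)
Step 4: +2 fires, +7 burnt (F count now 2)
Step 5: +0 fires, +2 burnt (F count now 0)
Fire out after step 5
Initially T: 20, now '.': 28
Total burnt (originally-T cells now '.'): 18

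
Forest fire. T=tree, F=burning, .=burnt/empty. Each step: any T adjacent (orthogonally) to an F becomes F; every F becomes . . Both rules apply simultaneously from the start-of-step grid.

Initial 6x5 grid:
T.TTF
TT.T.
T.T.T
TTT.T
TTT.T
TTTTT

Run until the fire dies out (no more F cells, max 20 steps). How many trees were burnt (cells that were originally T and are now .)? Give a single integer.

Step 1: +1 fires, +1 burnt (F count now 1)
Step 2: +2 fires, +1 burnt (F count now 2)
Step 3: +0 fires, +2 burnt (F count now 0)
Fire out after step 3
Initially T: 22, now '.': 11
Total burnt (originally-T cells now '.'): 3

Answer: 3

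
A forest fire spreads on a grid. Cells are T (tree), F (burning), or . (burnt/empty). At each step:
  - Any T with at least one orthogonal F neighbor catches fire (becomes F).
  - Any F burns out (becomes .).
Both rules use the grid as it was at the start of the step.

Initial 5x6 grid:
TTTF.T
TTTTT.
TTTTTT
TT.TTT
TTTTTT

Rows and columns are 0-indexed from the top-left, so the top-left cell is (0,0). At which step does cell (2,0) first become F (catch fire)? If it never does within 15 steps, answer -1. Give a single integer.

Step 1: cell (2,0)='T' (+2 fires, +1 burnt)
Step 2: cell (2,0)='T' (+4 fires, +2 burnt)
Step 3: cell (2,0)='T' (+5 fires, +4 burnt)
Step 4: cell (2,0)='T' (+5 fires, +5 burnt)
Step 5: cell (2,0)='F' (+5 fires, +5 burnt)
  -> target ignites at step 5
Step 6: cell (2,0)='.' (+3 fires, +5 burnt)
Step 7: cell (2,0)='.' (+1 fires, +3 burnt)
Step 8: cell (2,0)='.' (+0 fires, +1 burnt)
  fire out at step 8

5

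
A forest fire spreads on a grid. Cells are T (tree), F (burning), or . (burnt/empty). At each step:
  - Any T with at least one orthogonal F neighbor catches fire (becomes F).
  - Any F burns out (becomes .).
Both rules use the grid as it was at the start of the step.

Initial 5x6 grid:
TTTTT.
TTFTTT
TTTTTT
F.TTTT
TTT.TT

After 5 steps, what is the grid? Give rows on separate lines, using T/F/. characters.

Step 1: 6 trees catch fire, 2 burn out
  TTFTT.
  TF.FTT
  FTFTTT
  ..TTTT
  FTT.TT
Step 2: 8 trees catch fire, 6 burn out
  TF.FT.
  F...FT
  .F.FTT
  ..FTTT
  .FT.TT
Step 3: 6 trees catch fire, 8 burn out
  F...F.
  .....F
  ....FT
  ...FTT
  ..F.TT
Step 4: 2 trees catch fire, 6 burn out
  ......
  ......
  .....F
  ....FT
  ....TT
Step 5: 2 trees catch fire, 2 burn out
  ......
  ......
  ......
  .....F
  ....FT

......
......
......
.....F
....FT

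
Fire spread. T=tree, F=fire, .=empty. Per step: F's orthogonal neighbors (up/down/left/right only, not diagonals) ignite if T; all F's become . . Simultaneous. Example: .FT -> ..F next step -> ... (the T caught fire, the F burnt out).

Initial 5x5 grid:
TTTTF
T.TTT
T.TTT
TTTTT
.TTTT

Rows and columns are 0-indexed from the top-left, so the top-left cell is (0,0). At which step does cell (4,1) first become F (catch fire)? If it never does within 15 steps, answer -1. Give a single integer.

Step 1: cell (4,1)='T' (+2 fires, +1 burnt)
Step 2: cell (4,1)='T' (+3 fires, +2 burnt)
Step 3: cell (4,1)='T' (+4 fires, +3 burnt)
Step 4: cell (4,1)='T' (+4 fires, +4 burnt)
Step 5: cell (4,1)='T' (+3 fires, +4 burnt)
Step 6: cell (4,1)='T' (+3 fires, +3 burnt)
Step 7: cell (4,1)='F' (+2 fires, +3 burnt)
  -> target ignites at step 7
Step 8: cell (4,1)='.' (+0 fires, +2 burnt)
  fire out at step 8

7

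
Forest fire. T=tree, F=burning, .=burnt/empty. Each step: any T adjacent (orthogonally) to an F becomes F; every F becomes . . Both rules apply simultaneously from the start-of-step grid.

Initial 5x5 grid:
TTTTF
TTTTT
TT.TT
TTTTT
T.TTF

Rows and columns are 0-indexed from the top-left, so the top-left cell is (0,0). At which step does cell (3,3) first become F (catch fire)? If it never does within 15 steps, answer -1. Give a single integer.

Step 1: cell (3,3)='T' (+4 fires, +2 burnt)
Step 2: cell (3,3)='F' (+5 fires, +4 burnt)
  -> target ignites at step 2
Step 3: cell (3,3)='.' (+4 fires, +5 burnt)
Step 4: cell (3,3)='.' (+3 fires, +4 burnt)
Step 5: cell (3,3)='.' (+3 fires, +3 burnt)
Step 6: cell (3,3)='.' (+2 fires, +3 burnt)
Step 7: cell (3,3)='.' (+0 fires, +2 burnt)
  fire out at step 7

2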